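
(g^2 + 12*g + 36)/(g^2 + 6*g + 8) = (g^2 + 12*g + 36)/(g^2 + 6*g + 8)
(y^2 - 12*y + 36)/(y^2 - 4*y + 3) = (y^2 - 12*y + 36)/(y^2 - 4*y + 3)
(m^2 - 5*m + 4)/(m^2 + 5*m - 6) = (m - 4)/(m + 6)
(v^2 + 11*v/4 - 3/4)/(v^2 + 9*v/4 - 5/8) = 2*(v + 3)/(2*v + 5)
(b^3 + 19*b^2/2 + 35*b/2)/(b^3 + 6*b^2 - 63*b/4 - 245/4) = 2*b/(2*b - 7)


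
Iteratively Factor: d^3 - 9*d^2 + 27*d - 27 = (d - 3)*(d^2 - 6*d + 9) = (d - 3)^2*(d - 3)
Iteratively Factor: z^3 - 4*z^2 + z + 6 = (z - 3)*(z^2 - z - 2) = (z - 3)*(z + 1)*(z - 2)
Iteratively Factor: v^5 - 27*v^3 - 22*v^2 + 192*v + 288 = (v + 3)*(v^4 - 3*v^3 - 18*v^2 + 32*v + 96) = (v + 2)*(v + 3)*(v^3 - 5*v^2 - 8*v + 48) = (v - 4)*(v + 2)*(v + 3)*(v^2 - v - 12) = (v - 4)^2*(v + 2)*(v + 3)*(v + 3)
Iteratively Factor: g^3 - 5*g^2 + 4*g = (g)*(g^2 - 5*g + 4) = g*(g - 4)*(g - 1)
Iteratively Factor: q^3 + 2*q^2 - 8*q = (q)*(q^2 + 2*q - 8) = q*(q - 2)*(q + 4)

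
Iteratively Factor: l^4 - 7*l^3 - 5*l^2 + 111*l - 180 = (l - 3)*(l^3 - 4*l^2 - 17*l + 60) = (l - 3)*(l + 4)*(l^2 - 8*l + 15) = (l - 5)*(l - 3)*(l + 4)*(l - 3)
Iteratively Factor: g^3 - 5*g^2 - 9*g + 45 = (g - 5)*(g^2 - 9) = (g - 5)*(g + 3)*(g - 3)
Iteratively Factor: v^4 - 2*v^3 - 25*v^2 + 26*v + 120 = (v + 2)*(v^3 - 4*v^2 - 17*v + 60) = (v + 2)*(v + 4)*(v^2 - 8*v + 15) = (v - 5)*(v + 2)*(v + 4)*(v - 3)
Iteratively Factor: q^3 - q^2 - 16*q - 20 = (q + 2)*(q^2 - 3*q - 10) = (q + 2)^2*(q - 5)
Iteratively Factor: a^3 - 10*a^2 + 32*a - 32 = (a - 2)*(a^2 - 8*a + 16) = (a - 4)*(a - 2)*(a - 4)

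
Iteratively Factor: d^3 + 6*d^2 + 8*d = (d)*(d^2 + 6*d + 8) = d*(d + 2)*(d + 4)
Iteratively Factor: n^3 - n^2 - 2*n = (n - 2)*(n^2 + n) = (n - 2)*(n + 1)*(n)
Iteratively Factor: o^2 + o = (o + 1)*(o)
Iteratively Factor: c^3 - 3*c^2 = (c - 3)*(c^2) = c*(c - 3)*(c)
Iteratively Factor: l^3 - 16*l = (l + 4)*(l^2 - 4*l) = (l - 4)*(l + 4)*(l)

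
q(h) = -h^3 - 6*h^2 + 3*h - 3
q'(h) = -3*h^2 - 12*h + 3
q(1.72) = -20.68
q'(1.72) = -26.52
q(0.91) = -5.99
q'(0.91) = -10.40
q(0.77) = -4.70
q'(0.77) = -8.02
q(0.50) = -3.12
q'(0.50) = -3.75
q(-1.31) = -14.98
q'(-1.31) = 13.57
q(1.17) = -9.31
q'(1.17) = -15.15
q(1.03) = -7.37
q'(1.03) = -12.54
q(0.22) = -2.64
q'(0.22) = 0.21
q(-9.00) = 213.00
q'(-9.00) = -132.00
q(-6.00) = -21.00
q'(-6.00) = -33.00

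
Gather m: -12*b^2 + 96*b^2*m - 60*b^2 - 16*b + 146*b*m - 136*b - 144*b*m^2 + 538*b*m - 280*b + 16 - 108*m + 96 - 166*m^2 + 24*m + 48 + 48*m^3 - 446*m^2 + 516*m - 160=-72*b^2 - 432*b + 48*m^3 + m^2*(-144*b - 612) + m*(96*b^2 + 684*b + 432)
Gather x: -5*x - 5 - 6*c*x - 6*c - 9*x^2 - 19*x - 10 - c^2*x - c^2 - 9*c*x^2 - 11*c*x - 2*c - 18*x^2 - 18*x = -c^2 - 8*c + x^2*(-9*c - 27) + x*(-c^2 - 17*c - 42) - 15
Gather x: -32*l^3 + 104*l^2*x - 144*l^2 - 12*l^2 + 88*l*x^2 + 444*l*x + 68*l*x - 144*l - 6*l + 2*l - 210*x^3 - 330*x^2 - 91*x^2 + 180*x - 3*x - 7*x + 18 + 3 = -32*l^3 - 156*l^2 - 148*l - 210*x^3 + x^2*(88*l - 421) + x*(104*l^2 + 512*l + 170) + 21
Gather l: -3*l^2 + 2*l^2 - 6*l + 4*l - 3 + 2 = -l^2 - 2*l - 1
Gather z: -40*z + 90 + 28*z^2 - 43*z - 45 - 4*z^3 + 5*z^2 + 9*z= -4*z^3 + 33*z^2 - 74*z + 45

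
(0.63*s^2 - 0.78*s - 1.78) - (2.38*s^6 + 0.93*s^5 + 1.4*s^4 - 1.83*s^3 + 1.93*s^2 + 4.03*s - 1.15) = -2.38*s^6 - 0.93*s^5 - 1.4*s^4 + 1.83*s^3 - 1.3*s^2 - 4.81*s - 0.63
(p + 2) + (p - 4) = 2*p - 2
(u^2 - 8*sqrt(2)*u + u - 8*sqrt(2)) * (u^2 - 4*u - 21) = u^4 - 8*sqrt(2)*u^3 - 3*u^3 - 25*u^2 + 24*sqrt(2)*u^2 - 21*u + 200*sqrt(2)*u + 168*sqrt(2)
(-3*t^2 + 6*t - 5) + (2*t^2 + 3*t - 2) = -t^2 + 9*t - 7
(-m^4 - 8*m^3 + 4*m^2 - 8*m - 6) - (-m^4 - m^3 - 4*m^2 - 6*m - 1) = -7*m^3 + 8*m^2 - 2*m - 5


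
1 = 1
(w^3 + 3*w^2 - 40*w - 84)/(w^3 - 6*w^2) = 1 + 9/w + 14/w^2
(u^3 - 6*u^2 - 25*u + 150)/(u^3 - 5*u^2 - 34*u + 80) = (u^2 - 11*u + 30)/(u^2 - 10*u + 16)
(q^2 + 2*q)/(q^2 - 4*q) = (q + 2)/(q - 4)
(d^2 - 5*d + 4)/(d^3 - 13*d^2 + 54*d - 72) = (d - 1)/(d^2 - 9*d + 18)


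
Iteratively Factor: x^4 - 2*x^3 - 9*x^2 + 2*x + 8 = (x + 2)*(x^3 - 4*x^2 - x + 4) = (x - 1)*(x + 2)*(x^2 - 3*x - 4) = (x - 4)*(x - 1)*(x + 2)*(x + 1)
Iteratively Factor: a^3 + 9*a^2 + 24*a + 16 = (a + 4)*(a^2 + 5*a + 4) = (a + 1)*(a + 4)*(a + 4)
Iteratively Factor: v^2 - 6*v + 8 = (v - 2)*(v - 4)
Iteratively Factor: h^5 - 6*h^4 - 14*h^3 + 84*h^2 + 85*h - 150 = (h + 3)*(h^4 - 9*h^3 + 13*h^2 + 45*h - 50) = (h - 5)*(h + 3)*(h^3 - 4*h^2 - 7*h + 10) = (h - 5)*(h + 2)*(h + 3)*(h^2 - 6*h + 5) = (h - 5)^2*(h + 2)*(h + 3)*(h - 1)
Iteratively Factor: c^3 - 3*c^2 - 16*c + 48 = (c - 4)*(c^2 + c - 12) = (c - 4)*(c + 4)*(c - 3)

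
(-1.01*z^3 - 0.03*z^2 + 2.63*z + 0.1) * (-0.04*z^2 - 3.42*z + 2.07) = 0.0404*z^5 + 3.4554*z^4 - 2.0933*z^3 - 9.0607*z^2 + 5.1021*z + 0.207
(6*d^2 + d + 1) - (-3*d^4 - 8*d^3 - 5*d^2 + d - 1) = 3*d^4 + 8*d^3 + 11*d^2 + 2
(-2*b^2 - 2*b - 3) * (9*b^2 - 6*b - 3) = -18*b^4 - 6*b^3 - 9*b^2 + 24*b + 9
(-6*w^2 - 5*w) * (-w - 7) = 6*w^3 + 47*w^2 + 35*w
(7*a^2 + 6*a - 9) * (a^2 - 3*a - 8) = 7*a^4 - 15*a^3 - 83*a^2 - 21*a + 72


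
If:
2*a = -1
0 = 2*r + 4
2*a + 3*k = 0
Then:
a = -1/2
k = 1/3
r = -2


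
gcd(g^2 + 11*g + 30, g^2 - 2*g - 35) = g + 5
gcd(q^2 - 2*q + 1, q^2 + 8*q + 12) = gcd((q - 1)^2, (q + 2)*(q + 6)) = 1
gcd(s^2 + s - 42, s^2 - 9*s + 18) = s - 6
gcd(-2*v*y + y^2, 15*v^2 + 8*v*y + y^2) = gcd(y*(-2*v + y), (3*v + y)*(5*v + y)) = 1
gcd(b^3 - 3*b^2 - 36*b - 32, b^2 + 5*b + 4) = b^2 + 5*b + 4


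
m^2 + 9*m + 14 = (m + 2)*(m + 7)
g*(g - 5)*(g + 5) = g^3 - 25*g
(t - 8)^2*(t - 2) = t^3 - 18*t^2 + 96*t - 128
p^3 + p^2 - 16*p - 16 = (p - 4)*(p + 1)*(p + 4)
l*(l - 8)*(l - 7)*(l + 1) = l^4 - 14*l^3 + 41*l^2 + 56*l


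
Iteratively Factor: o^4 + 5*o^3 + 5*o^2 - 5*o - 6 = (o - 1)*(o^3 + 6*o^2 + 11*o + 6) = (o - 1)*(o + 3)*(o^2 + 3*o + 2) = (o - 1)*(o + 1)*(o + 3)*(o + 2)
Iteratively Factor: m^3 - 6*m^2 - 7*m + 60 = (m + 3)*(m^2 - 9*m + 20) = (m - 5)*(m + 3)*(m - 4)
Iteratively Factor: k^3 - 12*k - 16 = (k + 2)*(k^2 - 2*k - 8) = (k + 2)^2*(k - 4)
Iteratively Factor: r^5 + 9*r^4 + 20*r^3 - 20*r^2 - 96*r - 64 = (r + 1)*(r^4 + 8*r^3 + 12*r^2 - 32*r - 64) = (r + 1)*(r + 4)*(r^3 + 4*r^2 - 4*r - 16) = (r + 1)*(r + 2)*(r + 4)*(r^2 + 2*r - 8) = (r + 1)*(r + 2)*(r + 4)^2*(r - 2)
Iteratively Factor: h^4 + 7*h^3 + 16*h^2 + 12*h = (h)*(h^3 + 7*h^2 + 16*h + 12) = h*(h + 2)*(h^2 + 5*h + 6) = h*(h + 2)*(h + 3)*(h + 2)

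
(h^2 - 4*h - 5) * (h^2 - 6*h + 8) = h^4 - 10*h^3 + 27*h^2 - 2*h - 40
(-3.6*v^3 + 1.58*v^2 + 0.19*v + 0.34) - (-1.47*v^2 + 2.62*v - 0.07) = -3.6*v^3 + 3.05*v^2 - 2.43*v + 0.41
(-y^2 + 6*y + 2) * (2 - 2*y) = 2*y^3 - 14*y^2 + 8*y + 4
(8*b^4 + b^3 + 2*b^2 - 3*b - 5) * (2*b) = 16*b^5 + 2*b^4 + 4*b^3 - 6*b^2 - 10*b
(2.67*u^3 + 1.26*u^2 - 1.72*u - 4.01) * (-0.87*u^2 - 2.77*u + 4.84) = -2.3229*u^5 - 8.4921*u^4 + 10.929*u^3 + 14.3515*u^2 + 2.7829*u - 19.4084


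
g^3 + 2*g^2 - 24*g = g*(g - 4)*(g + 6)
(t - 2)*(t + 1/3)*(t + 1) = t^3 - 2*t^2/3 - 7*t/3 - 2/3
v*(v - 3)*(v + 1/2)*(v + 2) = v^4 - v^3/2 - 13*v^2/2 - 3*v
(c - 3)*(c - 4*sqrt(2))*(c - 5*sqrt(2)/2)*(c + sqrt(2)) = c^4 - 11*sqrt(2)*c^3/2 - 3*c^3 + 7*c^2 + 33*sqrt(2)*c^2/2 - 21*c + 20*sqrt(2)*c - 60*sqrt(2)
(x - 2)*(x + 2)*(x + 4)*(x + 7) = x^4 + 11*x^3 + 24*x^2 - 44*x - 112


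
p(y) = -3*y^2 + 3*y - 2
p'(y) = 3 - 6*y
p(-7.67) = -201.50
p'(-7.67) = 49.02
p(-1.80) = -17.12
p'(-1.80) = 13.80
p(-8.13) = -224.68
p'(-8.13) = 51.78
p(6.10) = -95.33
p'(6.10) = -33.60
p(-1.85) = -17.82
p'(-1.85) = 14.10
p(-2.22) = -23.45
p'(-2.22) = 16.32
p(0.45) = -1.26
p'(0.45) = 0.30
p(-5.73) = -117.69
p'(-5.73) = 37.38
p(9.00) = -218.00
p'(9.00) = -51.00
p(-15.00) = -722.00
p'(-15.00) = 93.00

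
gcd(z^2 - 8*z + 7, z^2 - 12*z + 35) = z - 7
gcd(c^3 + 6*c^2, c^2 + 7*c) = c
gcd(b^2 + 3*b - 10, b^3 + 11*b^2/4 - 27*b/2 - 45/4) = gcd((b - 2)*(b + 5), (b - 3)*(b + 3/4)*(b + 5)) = b + 5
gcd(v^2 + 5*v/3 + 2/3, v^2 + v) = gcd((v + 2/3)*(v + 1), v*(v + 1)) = v + 1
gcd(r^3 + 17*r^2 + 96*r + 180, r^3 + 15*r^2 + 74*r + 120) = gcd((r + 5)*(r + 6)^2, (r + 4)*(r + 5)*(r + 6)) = r^2 + 11*r + 30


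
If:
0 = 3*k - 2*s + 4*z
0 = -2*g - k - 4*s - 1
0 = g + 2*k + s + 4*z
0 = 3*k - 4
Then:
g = -37/6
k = 4/3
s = 5/2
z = 1/4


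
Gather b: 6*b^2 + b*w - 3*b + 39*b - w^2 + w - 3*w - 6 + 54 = 6*b^2 + b*(w + 36) - w^2 - 2*w + 48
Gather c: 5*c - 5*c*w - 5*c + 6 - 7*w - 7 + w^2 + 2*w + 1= -5*c*w + w^2 - 5*w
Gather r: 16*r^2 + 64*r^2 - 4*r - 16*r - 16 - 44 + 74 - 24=80*r^2 - 20*r - 10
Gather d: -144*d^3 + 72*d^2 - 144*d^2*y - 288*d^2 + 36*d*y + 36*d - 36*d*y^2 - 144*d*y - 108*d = -144*d^3 + d^2*(-144*y - 216) + d*(-36*y^2 - 108*y - 72)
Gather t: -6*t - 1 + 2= 1 - 6*t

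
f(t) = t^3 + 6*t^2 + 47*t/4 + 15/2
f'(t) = 3*t^2 + 12*t + 47/4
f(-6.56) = -93.68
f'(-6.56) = 62.13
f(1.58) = 44.99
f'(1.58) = 38.20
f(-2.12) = 0.03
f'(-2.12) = -0.21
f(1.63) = 46.92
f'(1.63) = 39.28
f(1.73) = 50.96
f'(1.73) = 41.49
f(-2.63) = -0.09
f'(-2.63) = 0.94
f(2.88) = 114.99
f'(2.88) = 71.19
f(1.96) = 61.11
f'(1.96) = 46.79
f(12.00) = 2740.50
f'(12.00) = 587.75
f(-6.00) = -63.00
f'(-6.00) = 47.75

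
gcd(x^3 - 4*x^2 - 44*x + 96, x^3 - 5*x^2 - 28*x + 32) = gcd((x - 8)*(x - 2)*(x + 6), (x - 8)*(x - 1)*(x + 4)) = x - 8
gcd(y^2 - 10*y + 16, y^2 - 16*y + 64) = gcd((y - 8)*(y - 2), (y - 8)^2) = y - 8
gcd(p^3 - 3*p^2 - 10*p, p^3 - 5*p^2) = p^2 - 5*p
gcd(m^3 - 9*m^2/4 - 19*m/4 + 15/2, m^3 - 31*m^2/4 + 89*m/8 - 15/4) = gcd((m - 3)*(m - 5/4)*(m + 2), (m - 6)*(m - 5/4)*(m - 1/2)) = m - 5/4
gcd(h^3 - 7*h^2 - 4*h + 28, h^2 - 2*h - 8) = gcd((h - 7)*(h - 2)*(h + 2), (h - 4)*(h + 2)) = h + 2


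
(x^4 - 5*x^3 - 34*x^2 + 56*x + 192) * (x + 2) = x^5 - 3*x^4 - 44*x^3 - 12*x^2 + 304*x + 384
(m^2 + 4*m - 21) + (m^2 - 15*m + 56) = 2*m^2 - 11*m + 35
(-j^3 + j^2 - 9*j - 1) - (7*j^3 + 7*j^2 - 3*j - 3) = -8*j^3 - 6*j^2 - 6*j + 2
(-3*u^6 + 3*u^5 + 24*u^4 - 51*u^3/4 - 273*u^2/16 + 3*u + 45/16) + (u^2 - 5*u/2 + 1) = -3*u^6 + 3*u^5 + 24*u^4 - 51*u^3/4 - 257*u^2/16 + u/2 + 61/16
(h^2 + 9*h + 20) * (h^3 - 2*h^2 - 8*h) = h^5 + 7*h^4 - 6*h^3 - 112*h^2 - 160*h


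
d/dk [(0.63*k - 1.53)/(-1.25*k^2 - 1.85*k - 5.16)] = (0.7875*k^2 - 3.825*k - 6.0813)/(1.5625*k^4 + 4.625*k^3 + 16.3225*k^2 + 19.092*k + 26.6256)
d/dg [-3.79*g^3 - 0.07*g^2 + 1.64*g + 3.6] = -11.37*g^2 - 0.14*g + 1.64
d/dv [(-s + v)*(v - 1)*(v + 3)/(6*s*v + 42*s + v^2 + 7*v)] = ((s - v)*(v - 1)*(v + 3)*(6*s + 2*v + 7) + (-(s - v)*(v - 1) - (s - v)*(v + 3) + (v - 1)*(v + 3))*(6*s*v + 42*s + v^2 + 7*v))/(6*s*v + 42*s + v^2 + 7*v)^2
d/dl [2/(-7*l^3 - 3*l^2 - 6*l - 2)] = 6*(7*l^2 + 2*l + 2)/(7*l^3 + 3*l^2 + 6*l + 2)^2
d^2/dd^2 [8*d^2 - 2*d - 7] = 16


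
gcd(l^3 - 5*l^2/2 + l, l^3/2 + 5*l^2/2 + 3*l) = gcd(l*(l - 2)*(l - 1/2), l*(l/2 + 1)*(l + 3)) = l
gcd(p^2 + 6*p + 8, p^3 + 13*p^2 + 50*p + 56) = p^2 + 6*p + 8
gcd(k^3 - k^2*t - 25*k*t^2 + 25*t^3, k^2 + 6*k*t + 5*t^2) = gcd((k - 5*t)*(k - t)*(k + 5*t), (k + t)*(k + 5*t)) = k + 5*t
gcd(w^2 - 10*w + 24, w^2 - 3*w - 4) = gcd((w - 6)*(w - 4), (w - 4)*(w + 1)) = w - 4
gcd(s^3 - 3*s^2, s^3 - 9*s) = s^2 - 3*s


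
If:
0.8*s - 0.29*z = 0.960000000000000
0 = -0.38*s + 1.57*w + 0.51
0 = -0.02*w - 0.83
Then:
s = -170.12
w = -41.50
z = -472.60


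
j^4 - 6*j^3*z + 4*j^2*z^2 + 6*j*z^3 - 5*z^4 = (j - 5*z)*(j - z)^2*(j + z)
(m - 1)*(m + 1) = m^2 - 1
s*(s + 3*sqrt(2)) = s^2 + 3*sqrt(2)*s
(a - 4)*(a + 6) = a^2 + 2*a - 24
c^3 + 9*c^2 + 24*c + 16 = (c + 1)*(c + 4)^2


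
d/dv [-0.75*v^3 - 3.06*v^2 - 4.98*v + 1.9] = -2.25*v^2 - 6.12*v - 4.98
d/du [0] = 0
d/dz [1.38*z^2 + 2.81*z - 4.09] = 2.76*z + 2.81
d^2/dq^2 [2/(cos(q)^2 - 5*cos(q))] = 2*(-(1 - cos(2*q))^2 - 75*cos(q)/4 - 27*cos(2*q)/2 + 15*cos(3*q)/4 + 81/2)/((cos(q) - 5)^3*cos(q)^3)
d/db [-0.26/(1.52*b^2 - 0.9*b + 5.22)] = (0.7904*b - 0.234)/(1.52*b^2 - 0.9*b + 5.22)^2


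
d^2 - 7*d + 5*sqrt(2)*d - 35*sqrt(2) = (d - 7)*(d + 5*sqrt(2))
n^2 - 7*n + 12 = (n - 4)*(n - 3)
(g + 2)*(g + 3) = g^2 + 5*g + 6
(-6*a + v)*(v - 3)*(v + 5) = -6*a*v^2 - 12*a*v + 90*a + v^3 + 2*v^2 - 15*v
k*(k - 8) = k^2 - 8*k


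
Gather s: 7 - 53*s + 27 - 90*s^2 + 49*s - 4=-90*s^2 - 4*s + 30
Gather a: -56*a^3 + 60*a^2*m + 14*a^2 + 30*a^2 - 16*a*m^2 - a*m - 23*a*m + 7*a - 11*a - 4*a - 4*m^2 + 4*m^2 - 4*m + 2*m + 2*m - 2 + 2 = -56*a^3 + a^2*(60*m + 44) + a*(-16*m^2 - 24*m - 8)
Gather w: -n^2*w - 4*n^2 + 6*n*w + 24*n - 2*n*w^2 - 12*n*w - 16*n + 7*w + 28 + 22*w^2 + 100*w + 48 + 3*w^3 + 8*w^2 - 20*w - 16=-4*n^2 + 8*n + 3*w^3 + w^2*(30 - 2*n) + w*(-n^2 - 6*n + 87) + 60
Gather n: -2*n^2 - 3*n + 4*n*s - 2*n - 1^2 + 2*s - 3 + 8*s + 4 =-2*n^2 + n*(4*s - 5) + 10*s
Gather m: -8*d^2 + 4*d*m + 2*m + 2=-8*d^2 + m*(4*d + 2) + 2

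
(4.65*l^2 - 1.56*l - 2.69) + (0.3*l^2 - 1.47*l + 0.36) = 4.95*l^2 - 3.03*l - 2.33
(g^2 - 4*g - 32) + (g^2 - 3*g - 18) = 2*g^2 - 7*g - 50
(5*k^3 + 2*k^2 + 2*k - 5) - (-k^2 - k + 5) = 5*k^3 + 3*k^2 + 3*k - 10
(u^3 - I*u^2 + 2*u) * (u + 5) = u^4 + 5*u^3 - I*u^3 + 2*u^2 - 5*I*u^2 + 10*u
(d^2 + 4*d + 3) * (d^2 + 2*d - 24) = d^4 + 6*d^3 - 13*d^2 - 90*d - 72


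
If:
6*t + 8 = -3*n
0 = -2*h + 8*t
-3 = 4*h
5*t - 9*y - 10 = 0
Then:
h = -3/4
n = -55/24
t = -3/16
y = -175/144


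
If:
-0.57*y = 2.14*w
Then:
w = -0.266355140186916*y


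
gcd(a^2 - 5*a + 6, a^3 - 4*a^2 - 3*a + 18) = a - 3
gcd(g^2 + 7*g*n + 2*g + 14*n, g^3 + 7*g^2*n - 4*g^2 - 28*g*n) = g + 7*n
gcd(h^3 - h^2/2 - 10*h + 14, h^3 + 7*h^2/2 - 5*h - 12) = h - 2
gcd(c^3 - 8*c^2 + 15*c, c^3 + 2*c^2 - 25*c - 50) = c - 5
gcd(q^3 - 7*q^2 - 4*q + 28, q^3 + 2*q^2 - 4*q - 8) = q^2 - 4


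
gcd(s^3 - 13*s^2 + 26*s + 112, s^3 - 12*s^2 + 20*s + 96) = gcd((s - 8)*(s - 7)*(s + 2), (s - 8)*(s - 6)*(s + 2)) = s^2 - 6*s - 16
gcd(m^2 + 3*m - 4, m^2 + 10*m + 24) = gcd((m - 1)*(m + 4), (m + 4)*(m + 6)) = m + 4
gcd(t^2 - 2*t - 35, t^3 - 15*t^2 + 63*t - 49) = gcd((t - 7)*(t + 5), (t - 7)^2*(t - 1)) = t - 7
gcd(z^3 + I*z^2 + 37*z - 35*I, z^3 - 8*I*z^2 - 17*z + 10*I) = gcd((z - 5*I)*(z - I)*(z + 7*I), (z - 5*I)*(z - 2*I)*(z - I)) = z^2 - 6*I*z - 5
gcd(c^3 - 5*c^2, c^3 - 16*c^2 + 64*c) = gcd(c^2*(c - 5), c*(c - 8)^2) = c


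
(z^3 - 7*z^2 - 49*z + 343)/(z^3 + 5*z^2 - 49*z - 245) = (z - 7)/(z + 5)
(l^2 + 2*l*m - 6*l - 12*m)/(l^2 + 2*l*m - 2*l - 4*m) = (l - 6)/(l - 2)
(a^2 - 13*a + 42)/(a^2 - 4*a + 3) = (a^2 - 13*a + 42)/(a^2 - 4*a + 3)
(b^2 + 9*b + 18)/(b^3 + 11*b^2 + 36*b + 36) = 1/(b + 2)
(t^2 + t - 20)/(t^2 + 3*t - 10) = (t - 4)/(t - 2)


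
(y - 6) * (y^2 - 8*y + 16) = y^3 - 14*y^2 + 64*y - 96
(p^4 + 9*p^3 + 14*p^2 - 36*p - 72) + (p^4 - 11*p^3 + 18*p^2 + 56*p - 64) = 2*p^4 - 2*p^3 + 32*p^2 + 20*p - 136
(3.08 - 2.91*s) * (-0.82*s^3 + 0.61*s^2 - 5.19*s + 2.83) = 2.3862*s^4 - 4.3007*s^3 + 16.9817*s^2 - 24.2205*s + 8.7164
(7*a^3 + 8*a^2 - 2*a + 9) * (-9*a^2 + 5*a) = -63*a^5 - 37*a^4 + 58*a^3 - 91*a^2 + 45*a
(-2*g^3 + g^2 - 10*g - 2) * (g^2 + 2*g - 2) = -2*g^5 - 3*g^4 - 4*g^3 - 24*g^2 + 16*g + 4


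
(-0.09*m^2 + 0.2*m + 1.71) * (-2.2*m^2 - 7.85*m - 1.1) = 0.198*m^4 + 0.2665*m^3 - 5.233*m^2 - 13.6435*m - 1.881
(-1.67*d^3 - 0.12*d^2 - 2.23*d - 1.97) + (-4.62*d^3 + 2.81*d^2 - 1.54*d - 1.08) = -6.29*d^3 + 2.69*d^2 - 3.77*d - 3.05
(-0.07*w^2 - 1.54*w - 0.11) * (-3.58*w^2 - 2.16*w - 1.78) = 0.2506*w^4 + 5.6644*w^3 + 3.8448*w^2 + 2.9788*w + 0.1958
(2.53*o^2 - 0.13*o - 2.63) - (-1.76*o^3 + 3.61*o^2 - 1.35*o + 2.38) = 1.76*o^3 - 1.08*o^2 + 1.22*o - 5.01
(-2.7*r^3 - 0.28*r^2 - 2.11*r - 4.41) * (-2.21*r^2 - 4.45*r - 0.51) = 5.967*r^5 + 12.6338*r^4 + 7.2861*r^3 + 19.2784*r^2 + 20.7006*r + 2.2491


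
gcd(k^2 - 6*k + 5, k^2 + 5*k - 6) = k - 1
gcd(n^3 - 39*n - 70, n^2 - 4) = n + 2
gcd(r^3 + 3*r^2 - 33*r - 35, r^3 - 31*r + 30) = r - 5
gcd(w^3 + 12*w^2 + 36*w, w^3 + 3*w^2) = w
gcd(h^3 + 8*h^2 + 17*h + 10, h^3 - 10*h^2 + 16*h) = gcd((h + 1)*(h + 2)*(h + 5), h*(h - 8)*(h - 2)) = 1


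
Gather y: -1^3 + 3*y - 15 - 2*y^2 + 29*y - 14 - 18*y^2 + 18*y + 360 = -20*y^2 + 50*y + 330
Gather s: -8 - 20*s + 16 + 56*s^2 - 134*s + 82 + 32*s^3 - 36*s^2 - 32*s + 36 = 32*s^3 + 20*s^2 - 186*s + 126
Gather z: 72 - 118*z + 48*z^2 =48*z^2 - 118*z + 72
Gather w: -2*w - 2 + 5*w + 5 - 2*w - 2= w + 1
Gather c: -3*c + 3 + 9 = 12 - 3*c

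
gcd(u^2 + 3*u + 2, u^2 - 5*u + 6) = 1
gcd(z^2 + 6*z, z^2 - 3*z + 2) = 1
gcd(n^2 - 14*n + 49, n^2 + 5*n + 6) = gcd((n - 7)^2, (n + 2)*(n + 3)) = 1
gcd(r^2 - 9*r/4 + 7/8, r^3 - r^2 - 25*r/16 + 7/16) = r - 7/4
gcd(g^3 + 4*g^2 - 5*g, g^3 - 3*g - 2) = 1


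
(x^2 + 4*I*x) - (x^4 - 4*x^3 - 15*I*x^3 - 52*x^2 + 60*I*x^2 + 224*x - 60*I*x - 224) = -x^4 + 4*x^3 + 15*I*x^3 + 53*x^2 - 60*I*x^2 - 224*x + 64*I*x + 224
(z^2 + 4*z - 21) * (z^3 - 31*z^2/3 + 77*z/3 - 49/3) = z^5 - 19*z^4/3 - 110*z^3/3 + 910*z^2/3 - 1813*z/3 + 343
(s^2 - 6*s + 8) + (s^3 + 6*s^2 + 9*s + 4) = s^3 + 7*s^2 + 3*s + 12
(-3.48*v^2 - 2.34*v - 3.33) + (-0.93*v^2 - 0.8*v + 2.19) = -4.41*v^2 - 3.14*v - 1.14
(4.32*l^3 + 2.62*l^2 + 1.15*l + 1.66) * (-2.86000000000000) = -12.3552*l^3 - 7.4932*l^2 - 3.289*l - 4.7476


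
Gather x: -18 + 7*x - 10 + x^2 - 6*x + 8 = x^2 + x - 20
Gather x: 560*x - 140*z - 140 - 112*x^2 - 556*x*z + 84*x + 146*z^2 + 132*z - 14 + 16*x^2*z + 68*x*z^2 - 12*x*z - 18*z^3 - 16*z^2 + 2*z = x^2*(16*z - 112) + x*(68*z^2 - 568*z + 644) - 18*z^3 + 130*z^2 - 6*z - 154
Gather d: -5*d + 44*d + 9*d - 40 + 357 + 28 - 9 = 48*d + 336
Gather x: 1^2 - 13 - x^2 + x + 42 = -x^2 + x + 30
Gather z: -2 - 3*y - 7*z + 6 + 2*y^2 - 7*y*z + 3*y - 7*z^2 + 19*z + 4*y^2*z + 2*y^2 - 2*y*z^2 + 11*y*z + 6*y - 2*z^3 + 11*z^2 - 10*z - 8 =4*y^2 + 6*y - 2*z^3 + z^2*(4 - 2*y) + z*(4*y^2 + 4*y + 2) - 4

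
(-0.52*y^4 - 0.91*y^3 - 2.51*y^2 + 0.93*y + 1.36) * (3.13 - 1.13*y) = 0.5876*y^5 - 0.5993*y^4 - 0.0120000000000005*y^3 - 8.9072*y^2 + 1.3741*y + 4.2568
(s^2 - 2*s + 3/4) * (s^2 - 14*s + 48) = s^4 - 16*s^3 + 307*s^2/4 - 213*s/2 + 36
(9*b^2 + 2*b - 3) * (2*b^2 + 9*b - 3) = 18*b^4 + 85*b^3 - 15*b^2 - 33*b + 9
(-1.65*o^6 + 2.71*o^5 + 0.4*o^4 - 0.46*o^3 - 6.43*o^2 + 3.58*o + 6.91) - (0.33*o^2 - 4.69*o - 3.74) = -1.65*o^6 + 2.71*o^5 + 0.4*o^4 - 0.46*o^3 - 6.76*o^2 + 8.27*o + 10.65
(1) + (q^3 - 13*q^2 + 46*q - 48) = q^3 - 13*q^2 + 46*q - 47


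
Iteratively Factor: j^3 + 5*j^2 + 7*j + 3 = (j + 1)*(j^2 + 4*j + 3) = (j + 1)^2*(j + 3)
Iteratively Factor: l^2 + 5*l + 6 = (l + 3)*(l + 2)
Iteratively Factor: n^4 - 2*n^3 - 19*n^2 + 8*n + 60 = (n + 3)*(n^3 - 5*n^2 - 4*n + 20) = (n - 5)*(n + 3)*(n^2 - 4) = (n - 5)*(n + 2)*(n + 3)*(n - 2)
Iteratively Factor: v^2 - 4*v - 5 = (v + 1)*(v - 5)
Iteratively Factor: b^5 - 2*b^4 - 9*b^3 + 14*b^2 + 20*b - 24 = (b + 2)*(b^4 - 4*b^3 - b^2 + 16*b - 12) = (b + 2)^2*(b^3 - 6*b^2 + 11*b - 6) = (b - 1)*(b + 2)^2*(b^2 - 5*b + 6) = (b - 3)*(b - 1)*(b + 2)^2*(b - 2)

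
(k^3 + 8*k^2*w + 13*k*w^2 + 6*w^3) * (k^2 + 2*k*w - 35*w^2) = k^5 + 10*k^4*w - 6*k^3*w^2 - 248*k^2*w^3 - 443*k*w^4 - 210*w^5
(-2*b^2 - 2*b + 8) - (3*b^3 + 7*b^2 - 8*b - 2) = -3*b^3 - 9*b^2 + 6*b + 10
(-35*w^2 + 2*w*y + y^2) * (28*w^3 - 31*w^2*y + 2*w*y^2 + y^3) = -980*w^5 + 1141*w^4*y - 104*w^3*y^2 - 62*w^2*y^3 + 4*w*y^4 + y^5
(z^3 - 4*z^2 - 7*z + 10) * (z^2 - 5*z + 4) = z^5 - 9*z^4 + 17*z^3 + 29*z^2 - 78*z + 40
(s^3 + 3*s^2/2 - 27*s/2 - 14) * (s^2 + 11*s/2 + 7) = s^5 + 7*s^4 + 7*s^3/4 - 311*s^2/4 - 343*s/2 - 98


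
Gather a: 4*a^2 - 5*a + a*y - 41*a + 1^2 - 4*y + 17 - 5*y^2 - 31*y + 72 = 4*a^2 + a*(y - 46) - 5*y^2 - 35*y + 90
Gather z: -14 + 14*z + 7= 14*z - 7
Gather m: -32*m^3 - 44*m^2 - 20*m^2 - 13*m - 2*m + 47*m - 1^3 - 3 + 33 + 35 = -32*m^3 - 64*m^2 + 32*m + 64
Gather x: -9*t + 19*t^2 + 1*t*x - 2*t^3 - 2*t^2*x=-2*t^3 + 19*t^2 - 9*t + x*(-2*t^2 + t)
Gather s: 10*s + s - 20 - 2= 11*s - 22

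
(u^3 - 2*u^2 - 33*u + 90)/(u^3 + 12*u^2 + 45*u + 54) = (u^2 - 8*u + 15)/(u^2 + 6*u + 9)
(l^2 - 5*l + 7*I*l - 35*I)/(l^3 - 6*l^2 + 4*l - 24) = (l^2 + l*(-5 + 7*I) - 35*I)/(l^3 - 6*l^2 + 4*l - 24)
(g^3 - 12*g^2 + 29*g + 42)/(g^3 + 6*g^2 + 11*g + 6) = (g^2 - 13*g + 42)/(g^2 + 5*g + 6)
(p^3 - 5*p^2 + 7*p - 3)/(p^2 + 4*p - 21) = (p^2 - 2*p + 1)/(p + 7)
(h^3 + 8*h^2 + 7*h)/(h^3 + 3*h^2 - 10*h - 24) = h*(h^2 + 8*h + 7)/(h^3 + 3*h^2 - 10*h - 24)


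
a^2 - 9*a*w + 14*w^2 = (a - 7*w)*(a - 2*w)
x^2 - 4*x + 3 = (x - 3)*(x - 1)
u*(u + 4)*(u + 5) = u^3 + 9*u^2 + 20*u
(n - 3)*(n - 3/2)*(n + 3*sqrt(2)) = n^3 - 9*n^2/2 + 3*sqrt(2)*n^2 - 27*sqrt(2)*n/2 + 9*n/2 + 27*sqrt(2)/2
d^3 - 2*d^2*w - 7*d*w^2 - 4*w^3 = (d - 4*w)*(d + w)^2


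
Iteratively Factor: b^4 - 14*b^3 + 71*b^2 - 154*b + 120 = (b - 5)*(b^3 - 9*b^2 + 26*b - 24) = (b - 5)*(b - 3)*(b^2 - 6*b + 8) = (b - 5)*(b - 3)*(b - 2)*(b - 4)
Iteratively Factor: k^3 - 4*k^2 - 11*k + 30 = (k - 5)*(k^2 + k - 6) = (k - 5)*(k - 2)*(k + 3)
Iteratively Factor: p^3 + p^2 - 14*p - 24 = (p + 2)*(p^2 - p - 12) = (p + 2)*(p + 3)*(p - 4)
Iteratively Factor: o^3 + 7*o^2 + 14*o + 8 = (o + 1)*(o^2 + 6*o + 8) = (o + 1)*(o + 4)*(o + 2)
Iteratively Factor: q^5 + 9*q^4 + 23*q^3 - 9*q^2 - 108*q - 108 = (q + 3)*(q^4 + 6*q^3 + 5*q^2 - 24*q - 36) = (q - 2)*(q + 3)*(q^3 + 8*q^2 + 21*q + 18) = (q - 2)*(q + 3)^2*(q^2 + 5*q + 6) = (q - 2)*(q + 2)*(q + 3)^2*(q + 3)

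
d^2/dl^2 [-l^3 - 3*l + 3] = -6*l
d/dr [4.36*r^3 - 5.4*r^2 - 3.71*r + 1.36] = 13.08*r^2 - 10.8*r - 3.71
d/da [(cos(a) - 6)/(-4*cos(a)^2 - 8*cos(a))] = (-sin(a) + 12*sin(a)/cos(a)^2 + 12*tan(a))/(4*(cos(a) + 2)^2)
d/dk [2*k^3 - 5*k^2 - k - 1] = 6*k^2 - 10*k - 1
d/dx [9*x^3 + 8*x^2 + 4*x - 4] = 27*x^2 + 16*x + 4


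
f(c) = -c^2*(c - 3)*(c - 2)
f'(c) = -c^2*(c - 3) - c^2*(c - 2) - 2*c*(c - 3)*(c - 2) = c*(-4*c^2 + 15*c - 12)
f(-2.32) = -123.70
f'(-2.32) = 158.52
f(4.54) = -80.62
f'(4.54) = -119.61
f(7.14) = -1084.83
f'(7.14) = -776.96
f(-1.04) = -13.28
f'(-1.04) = 33.20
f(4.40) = -65.05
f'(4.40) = -103.14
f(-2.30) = -120.56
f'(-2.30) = 155.62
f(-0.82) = -7.24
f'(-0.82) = 22.13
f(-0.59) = -3.24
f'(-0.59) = 13.12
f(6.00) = -432.00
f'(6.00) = -396.00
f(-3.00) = -270.00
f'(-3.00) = 279.00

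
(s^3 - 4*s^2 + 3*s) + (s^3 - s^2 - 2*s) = 2*s^3 - 5*s^2 + s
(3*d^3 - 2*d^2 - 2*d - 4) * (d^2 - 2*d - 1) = 3*d^5 - 8*d^4 - d^3 + 2*d^2 + 10*d + 4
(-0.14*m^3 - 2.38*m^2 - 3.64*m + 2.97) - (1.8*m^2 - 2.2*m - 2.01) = -0.14*m^3 - 4.18*m^2 - 1.44*m + 4.98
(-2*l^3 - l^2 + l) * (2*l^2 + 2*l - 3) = -4*l^5 - 6*l^4 + 6*l^3 + 5*l^2 - 3*l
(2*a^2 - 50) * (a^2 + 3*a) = 2*a^4 + 6*a^3 - 50*a^2 - 150*a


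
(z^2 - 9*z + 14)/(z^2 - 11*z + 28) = (z - 2)/(z - 4)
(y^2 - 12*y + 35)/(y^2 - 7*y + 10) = (y - 7)/(y - 2)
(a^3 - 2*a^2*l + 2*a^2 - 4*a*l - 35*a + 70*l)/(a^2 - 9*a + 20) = (a^2 - 2*a*l + 7*a - 14*l)/(a - 4)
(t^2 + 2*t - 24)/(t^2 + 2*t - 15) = (t^2 + 2*t - 24)/(t^2 + 2*t - 15)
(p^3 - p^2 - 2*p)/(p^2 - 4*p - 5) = p*(p - 2)/(p - 5)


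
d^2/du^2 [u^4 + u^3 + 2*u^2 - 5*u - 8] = 12*u^2 + 6*u + 4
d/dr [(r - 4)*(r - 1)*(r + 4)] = 3*r^2 - 2*r - 16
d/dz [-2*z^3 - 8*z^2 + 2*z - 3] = -6*z^2 - 16*z + 2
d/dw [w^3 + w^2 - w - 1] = 3*w^2 + 2*w - 1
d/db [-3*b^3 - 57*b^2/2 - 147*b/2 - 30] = -9*b^2 - 57*b - 147/2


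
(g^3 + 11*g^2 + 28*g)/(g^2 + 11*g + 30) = g*(g^2 + 11*g + 28)/(g^2 + 11*g + 30)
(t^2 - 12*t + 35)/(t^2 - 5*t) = (t - 7)/t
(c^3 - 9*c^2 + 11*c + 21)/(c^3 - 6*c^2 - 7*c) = (c - 3)/c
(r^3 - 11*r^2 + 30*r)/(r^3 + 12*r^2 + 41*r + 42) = r*(r^2 - 11*r + 30)/(r^3 + 12*r^2 + 41*r + 42)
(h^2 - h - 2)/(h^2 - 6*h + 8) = (h + 1)/(h - 4)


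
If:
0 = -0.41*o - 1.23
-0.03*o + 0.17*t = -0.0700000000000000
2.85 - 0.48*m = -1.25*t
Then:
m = 3.49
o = -3.00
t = -0.94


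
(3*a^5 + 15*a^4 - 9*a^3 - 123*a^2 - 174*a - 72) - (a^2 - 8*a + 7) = 3*a^5 + 15*a^4 - 9*a^3 - 124*a^2 - 166*a - 79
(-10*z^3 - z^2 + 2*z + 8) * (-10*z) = 100*z^4 + 10*z^3 - 20*z^2 - 80*z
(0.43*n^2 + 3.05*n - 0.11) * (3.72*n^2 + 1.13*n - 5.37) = 1.5996*n^4 + 11.8319*n^3 + 0.7282*n^2 - 16.5028*n + 0.5907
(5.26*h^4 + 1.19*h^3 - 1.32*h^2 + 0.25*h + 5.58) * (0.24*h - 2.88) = 1.2624*h^5 - 14.8632*h^4 - 3.744*h^3 + 3.8616*h^2 + 0.6192*h - 16.0704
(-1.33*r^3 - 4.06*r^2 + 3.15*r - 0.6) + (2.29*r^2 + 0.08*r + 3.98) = -1.33*r^3 - 1.77*r^2 + 3.23*r + 3.38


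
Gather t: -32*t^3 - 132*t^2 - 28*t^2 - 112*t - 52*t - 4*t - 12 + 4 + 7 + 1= -32*t^3 - 160*t^2 - 168*t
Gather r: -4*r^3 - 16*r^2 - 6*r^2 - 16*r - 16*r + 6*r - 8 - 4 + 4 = -4*r^3 - 22*r^2 - 26*r - 8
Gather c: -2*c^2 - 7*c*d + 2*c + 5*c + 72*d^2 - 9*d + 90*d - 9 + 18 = -2*c^2 + c*(7 - 7*d) + 72*d^2 + 81*d + 9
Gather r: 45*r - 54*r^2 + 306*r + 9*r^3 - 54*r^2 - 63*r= 9*r^3 - 108*r^2 + 288*r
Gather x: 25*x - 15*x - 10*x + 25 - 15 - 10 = 0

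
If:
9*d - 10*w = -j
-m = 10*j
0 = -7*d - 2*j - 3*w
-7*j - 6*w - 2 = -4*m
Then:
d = 46/4493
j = -194/4493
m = 1940/4493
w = 22/4493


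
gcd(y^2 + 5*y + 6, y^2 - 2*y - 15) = y + 3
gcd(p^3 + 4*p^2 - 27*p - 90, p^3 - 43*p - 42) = p + 6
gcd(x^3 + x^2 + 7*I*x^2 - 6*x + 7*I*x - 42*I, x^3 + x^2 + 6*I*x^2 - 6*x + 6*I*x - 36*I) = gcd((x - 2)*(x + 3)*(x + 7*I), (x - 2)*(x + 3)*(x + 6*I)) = x^2 + x - 6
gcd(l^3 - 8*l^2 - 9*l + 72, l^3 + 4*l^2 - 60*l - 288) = l - 8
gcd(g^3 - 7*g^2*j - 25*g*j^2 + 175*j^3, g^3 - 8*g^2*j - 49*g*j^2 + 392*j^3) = g - 7*j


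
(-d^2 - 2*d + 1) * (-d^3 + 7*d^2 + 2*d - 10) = d^5 - 5*d^4 - 17*d^3 + 13*d^2 + 22*d - 10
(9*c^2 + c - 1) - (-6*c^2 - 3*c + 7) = 15*c^2 + 4*c - 8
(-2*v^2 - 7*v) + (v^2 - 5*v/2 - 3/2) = -v^2 - 19*v/2 - 3/2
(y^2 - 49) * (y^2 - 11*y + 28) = y^4 - 11*y^3 - 21*y^2 + 539*y - 1372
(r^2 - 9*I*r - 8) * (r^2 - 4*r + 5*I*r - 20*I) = r^4 - 4*r^3 - 4*I*r^3 + 37*r^2 + 16*I*r^2 - 148*r - 40*I*r + 160*I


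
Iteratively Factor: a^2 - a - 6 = (a - 3)*(a + 2)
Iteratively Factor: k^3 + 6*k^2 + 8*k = (k + 2)*(k^2 + 4*k) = (k + 2)*(k + 4)*(k)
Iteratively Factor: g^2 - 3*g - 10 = (g - 5)*(g + 2)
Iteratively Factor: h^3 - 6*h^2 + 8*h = (h - 2)*(h^2 - 4*h) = h*(h - 2)*(h - 4)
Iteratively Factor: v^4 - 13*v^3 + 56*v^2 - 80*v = (v)*(v^3 - 13*v^2 + 56*v - 80) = v*(v - 4)*(v^2 - 9*v + 20) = v*(v - 5)*(v - 4)*(v - 4)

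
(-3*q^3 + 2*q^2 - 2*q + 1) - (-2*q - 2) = -3*q^3 + 2*q^2 + 3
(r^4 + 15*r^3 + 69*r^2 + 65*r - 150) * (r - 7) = r^5 + 8*r^4 - 36*r^3 - 418*r^2 - 605*r + 1050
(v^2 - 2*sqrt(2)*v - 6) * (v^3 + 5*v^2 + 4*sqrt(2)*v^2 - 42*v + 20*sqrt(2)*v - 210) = v^5 + 2*sqrt(2)*v^4 + 5*v^4 - 64*v^3 + 10*sqrt(2)*v^3 - 320*v^2 + 60*sqrt(2)*v^2 + 252*v + 300*sqrt(2)*v + 1260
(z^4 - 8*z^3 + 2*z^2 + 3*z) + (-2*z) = z^4 - 8*z^3 + 2*z^2 + z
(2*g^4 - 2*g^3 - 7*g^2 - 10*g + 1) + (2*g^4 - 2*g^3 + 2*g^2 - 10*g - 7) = 4*g^4 - 4*g^3 - 5*g^2 - 20*g - 6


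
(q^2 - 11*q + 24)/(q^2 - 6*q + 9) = (q - 8)/(q - 3)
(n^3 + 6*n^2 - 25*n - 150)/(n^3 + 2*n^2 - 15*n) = (n^2 + n - 30)/(n*(n - 3))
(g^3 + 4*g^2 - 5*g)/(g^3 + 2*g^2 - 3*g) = (g + 5)/(g + 3)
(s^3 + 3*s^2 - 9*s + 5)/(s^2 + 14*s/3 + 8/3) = 3*(s^3 + 3*s^2 - 9*s + 5)/(3*s^2 + 14*s + 8)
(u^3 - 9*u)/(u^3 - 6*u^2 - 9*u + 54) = u/(u - 6)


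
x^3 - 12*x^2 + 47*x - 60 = (x - 5)*(x - 4)*(x - 3)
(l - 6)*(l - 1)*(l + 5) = l^3 - 2*l^2 - 29*l + 30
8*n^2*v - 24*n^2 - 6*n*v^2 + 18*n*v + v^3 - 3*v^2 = (-4*n + v)*(-2*n + v)*(v - 3)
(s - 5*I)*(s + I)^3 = s^4 - 2*I*s^3 + 12*s^2 + 14*I*s - 5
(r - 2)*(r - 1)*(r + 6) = r^3 + 3*r^2 - 16*r + 12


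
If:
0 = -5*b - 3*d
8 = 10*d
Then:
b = -12/25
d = 4/5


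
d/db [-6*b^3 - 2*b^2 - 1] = 2*b*(-9*b - 2)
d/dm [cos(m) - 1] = -sin(m)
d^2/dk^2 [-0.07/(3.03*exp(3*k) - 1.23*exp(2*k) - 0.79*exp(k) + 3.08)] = (-0.07*(-18.18*exp(2*k) + 4.92*exp(k) + 1.58)*(-9.09*exp(2*k) + 2.46*exp(k) + 0.79)*exp(k) + (1.9089*exp(2*k) - 0.3444*exp(k) - 0.0553)*(3.03*exp(3*k) - 1.23*exp(2*k) - 0.79*exp(k) + 3.08))*exp(k)/(3.03*exp(3*k) - 1.23*exp(2*k) - 0.79*exp(k) + 3.08)^3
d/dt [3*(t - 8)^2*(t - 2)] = 9*(t - 8)*(t - 4)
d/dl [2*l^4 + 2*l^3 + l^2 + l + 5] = 8*l^3 + 6*l^2 + 2*l + 1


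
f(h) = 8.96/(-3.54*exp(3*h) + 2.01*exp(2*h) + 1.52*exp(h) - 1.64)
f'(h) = 8.96*(10.62*exp(3*h) - 4.02*exp(2*h) - 1.52*exp(h))/(-3.54*exp(3*h) + 2.01*exp(2*h) + 1.52*exp(h) - 1.64)^2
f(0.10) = -3.92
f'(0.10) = 13.31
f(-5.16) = -5.49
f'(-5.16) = -0.03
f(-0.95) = -9.37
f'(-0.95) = -5.63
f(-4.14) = -5.55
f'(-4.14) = -0.09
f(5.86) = -0.00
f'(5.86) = 0.00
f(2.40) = -0.00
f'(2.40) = 0.01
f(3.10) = -0.00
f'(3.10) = 0.00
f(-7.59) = -5.47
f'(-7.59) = -0.00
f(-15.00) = -5.46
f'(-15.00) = 0.00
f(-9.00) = -5.46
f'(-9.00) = 0.00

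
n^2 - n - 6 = (n - 3)*(n + 2)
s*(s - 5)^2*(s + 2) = s^4 - 8*s^3 + 5*s^2 + 50*s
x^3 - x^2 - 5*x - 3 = (x - 3)*(x + 1)^2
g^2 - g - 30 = (g - 6)*(g + 5)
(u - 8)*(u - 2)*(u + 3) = u^3 - 7*u^2 - 14*u + 48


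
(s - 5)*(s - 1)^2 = s^3 - 7*s^2 + 11*s - 5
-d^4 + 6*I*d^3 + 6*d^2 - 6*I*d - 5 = (d - 5*I)*(d - I)*(I*d - I)*(I*d + I)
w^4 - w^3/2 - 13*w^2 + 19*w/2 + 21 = (w - 3)*(w - 2)*(w + 1)*(w + 7/2)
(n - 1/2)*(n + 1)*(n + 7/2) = n^3 + 4*n^2 + 5*n/4 - 7/4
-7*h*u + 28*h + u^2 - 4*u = (-7*h + u)*(u - 4)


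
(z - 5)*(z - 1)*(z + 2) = z^3 - 4*z^2 - 7*z + 10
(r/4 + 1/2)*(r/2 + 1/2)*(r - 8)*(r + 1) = r^4/8 - r^3/2 - 27*r^2/8 - 19*r/4 - 2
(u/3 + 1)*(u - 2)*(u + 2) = u^3/3 + u^2 - 4*u/3 - 4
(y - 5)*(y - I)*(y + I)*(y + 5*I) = y^4 - 5*y^3 + 5*I*y^3 + y^2 - 25*I*y^2 - 5*y + 5*I*y - 25*I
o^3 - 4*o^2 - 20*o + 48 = (o - 6)*(o - 2)*(o + 4)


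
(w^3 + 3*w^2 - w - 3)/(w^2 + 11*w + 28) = (w^3 + 3*w^2 - w - 3)/(w^2 + 11*w + 28)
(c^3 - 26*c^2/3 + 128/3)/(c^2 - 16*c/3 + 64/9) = 3*(c^2 - 6*c - 16)/(3*c - 8)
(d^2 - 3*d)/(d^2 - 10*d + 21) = d/(d - 7)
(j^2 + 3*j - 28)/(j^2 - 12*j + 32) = (j + 7)/(j - 8)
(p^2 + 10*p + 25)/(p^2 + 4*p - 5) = (p + 5)/(p - 1)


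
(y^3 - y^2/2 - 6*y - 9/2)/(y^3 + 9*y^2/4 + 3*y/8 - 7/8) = 4*(2*y^2 - 3*y - 9)/(8*y^2 + 10*y - 7)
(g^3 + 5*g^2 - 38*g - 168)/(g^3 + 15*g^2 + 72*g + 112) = (g - 6)/(g + 4)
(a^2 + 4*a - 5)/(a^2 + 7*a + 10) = (a - 1)/(a + 2)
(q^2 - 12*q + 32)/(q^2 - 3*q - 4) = (q - 8)/(q + 1)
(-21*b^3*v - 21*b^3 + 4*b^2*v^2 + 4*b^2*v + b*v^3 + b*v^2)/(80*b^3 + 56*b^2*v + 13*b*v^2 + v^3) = b*(-21*b^2*v - 21*b^2 + 4*b*v^2 + 4*b*v + v^3 + v^2)/(80*b^3 + 56*b^2*v + 13*b*v^2 + v^3)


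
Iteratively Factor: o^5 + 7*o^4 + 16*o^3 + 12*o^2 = (o)*(o^4 + 7*o^3 + 16*o^2 + 12*o) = o^2*(o^3 + 7*o^2 + 16*o + 12) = o^2*(o + 2)*(o^2 + 5*o + 6) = o^2*(o + 2)^2*(o + 3)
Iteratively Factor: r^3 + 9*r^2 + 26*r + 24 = (r + 4)*(r^2 + 5*r + 6) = (r + 3)*(r + 4)*(r + 2)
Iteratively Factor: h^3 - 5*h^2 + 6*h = (h)*(h^2 - 5*h + 6) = h*(h - 2)*(h - 3)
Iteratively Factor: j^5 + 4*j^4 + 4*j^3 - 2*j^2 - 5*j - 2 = (j + 2)*(j^4 + 2*j^3 - 2*j - 1) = (j + 1)*(j + 2)*(j^3 + j^2 - j - 1) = (j + 1)^2*(j + 2)*(j^2 - 1) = (j - 1)*(j + 1)^2*(j + 2)*(j + 1)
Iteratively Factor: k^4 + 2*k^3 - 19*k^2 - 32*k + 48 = (k + 4)*(k^3 - 2*k^2 - 11*k + 12) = (k - 1)*(k + 4)*(k^2 - k - 12) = (k - 1)*(k + 3)*(k + 4)*(k - 4)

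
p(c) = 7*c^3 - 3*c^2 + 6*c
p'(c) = 21*c^2 - 6*c + 6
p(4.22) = 497.95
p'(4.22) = 354.66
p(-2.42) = -131.30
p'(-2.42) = 143.50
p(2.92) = 166.22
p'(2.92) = 167.53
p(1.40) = 21.73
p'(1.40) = 38.76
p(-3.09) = -253.71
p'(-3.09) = 225.05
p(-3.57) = -378.15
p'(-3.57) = 295.06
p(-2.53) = -147.74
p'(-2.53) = 155.60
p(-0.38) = -3.10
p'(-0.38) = 11.31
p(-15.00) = -24390.00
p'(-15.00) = 4821.00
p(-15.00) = -24390.00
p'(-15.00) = 4821.00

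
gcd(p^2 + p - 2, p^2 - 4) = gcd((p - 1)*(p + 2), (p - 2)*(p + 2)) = p + 2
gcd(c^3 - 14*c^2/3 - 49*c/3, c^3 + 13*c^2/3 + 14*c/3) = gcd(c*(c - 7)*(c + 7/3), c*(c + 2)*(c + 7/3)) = c^2 + 7*c/3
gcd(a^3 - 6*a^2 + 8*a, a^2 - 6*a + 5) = 1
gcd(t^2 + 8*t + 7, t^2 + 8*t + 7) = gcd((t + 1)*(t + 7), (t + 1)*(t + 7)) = t^2 + 8*t + 7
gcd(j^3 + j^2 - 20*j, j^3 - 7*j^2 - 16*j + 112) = j - 4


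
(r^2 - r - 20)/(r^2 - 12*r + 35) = (r + 4)/(r - 7)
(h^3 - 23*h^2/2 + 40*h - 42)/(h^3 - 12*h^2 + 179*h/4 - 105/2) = 2*(h - 2)/(2*h - 5)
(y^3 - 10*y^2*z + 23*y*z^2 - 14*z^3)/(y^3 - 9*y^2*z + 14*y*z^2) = (y - z)/y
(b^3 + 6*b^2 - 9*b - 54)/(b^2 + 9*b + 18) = b - 3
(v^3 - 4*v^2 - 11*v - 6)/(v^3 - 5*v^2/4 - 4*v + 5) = 4*(v^3 - 4*v^2 - 11*v - 6)/(4*v^3 - 5*v^2 - 16*v + 20)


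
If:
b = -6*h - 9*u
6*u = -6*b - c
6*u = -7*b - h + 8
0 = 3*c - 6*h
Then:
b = -24/5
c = -128/5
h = -64/5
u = 136/15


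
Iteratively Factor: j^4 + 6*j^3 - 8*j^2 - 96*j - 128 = (j + 4)*(j^3 + 2*j^2 - 16*j - 32) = (j + 2)*(j + 4)*(j^2 - 16) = (j - 4)*(j + 2)*(j + 4)*(j + 4)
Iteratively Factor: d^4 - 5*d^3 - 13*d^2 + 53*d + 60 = (d - 4)*(d^3 - d^2 - 17*d - 15) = (d - 4)*(d + 1)*(d^2 - 2*d - 15) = (d - 5)*(d - 4)*(d + 1)*(d + 3)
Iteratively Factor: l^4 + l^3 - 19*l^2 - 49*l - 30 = (l - 5)*(l^3 + 6*l^2 + 11*l + 6) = (l - 5)*(l + 1)*(l^2 + 5*l + 6) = (l - 5)*(l + 1)*(l + 2)*(l + 3)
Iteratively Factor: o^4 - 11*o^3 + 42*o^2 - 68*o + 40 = (o - 2)*(o^3 - 9*o^2 + 24*o - 20) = (o - 2)^2*(o^2 - 7*o + 10) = (o - 2)^3*(o - 5)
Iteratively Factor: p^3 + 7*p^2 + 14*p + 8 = (p + 2)*(p^2 + 5*p + 4) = (p + 1)*(p + 2)*(p + 4)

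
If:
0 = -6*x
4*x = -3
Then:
No Solution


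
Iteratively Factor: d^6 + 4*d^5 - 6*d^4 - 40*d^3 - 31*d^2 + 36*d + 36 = (d - 1)*(d^5 + 5*d^4 - d^3 - 41*d^2 - 72*d - 36) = (d - 1)*(d + 1)*(d^4 + 4*d^3 - 5*d^2 - 36*d - 36) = (d - 1)*(d + 1)*(d + 2)*(d^3 + 2*d^2 - 9*d - 18) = (d - 1)*(d + 1)*(d + 2)^2*(d^2 - 9) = (d - 3)*(d - 1)*(d + 1)*(d + 2)^2*(d + 3)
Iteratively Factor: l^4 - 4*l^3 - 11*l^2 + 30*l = (l - 2)*(l^3 - 2*l^2 - 15*l) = (l - 5)*(l - 2)*(l^2 + 3*l) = l*(l - 5)*(l - 2)*(l + 3)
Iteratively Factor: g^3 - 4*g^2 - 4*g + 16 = (g - 2)*(g^2 - 2*g - 8) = (g - 2)*(g + 2)*(g - 4)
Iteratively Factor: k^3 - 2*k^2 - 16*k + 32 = (k - 2)*(k^2 - 16) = (k - 4)*(k - 2)*(k + 4)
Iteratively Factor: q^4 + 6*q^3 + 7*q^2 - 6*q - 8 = (q + 2)*(q^3 + 4*q^2 - q - 4) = (q - 1)*(q + 2)*(q^2 + 5*q + 4) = (q - 1)*(q + 1)*(q + 2)*(q + 4)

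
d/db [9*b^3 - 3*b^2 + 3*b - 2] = 27*b^2 - 6*b + 3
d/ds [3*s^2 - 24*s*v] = 6*s - 24*v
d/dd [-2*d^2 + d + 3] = 1 - 4*d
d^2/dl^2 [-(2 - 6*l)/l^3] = 12*(3*l - 2)/l^5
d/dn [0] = 0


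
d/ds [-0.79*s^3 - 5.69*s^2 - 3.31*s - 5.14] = -2.37*s^2 - 11.38*s - 3.31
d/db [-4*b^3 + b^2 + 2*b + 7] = -12*b^2 + 2*b + 2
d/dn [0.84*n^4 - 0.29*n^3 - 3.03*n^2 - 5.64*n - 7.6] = 3.36*n^3 - 0.87*n^2 - 6.06*n - 5.64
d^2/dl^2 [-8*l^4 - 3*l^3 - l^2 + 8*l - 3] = -96*l^2 - 18*l - 2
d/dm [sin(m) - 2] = cos(m)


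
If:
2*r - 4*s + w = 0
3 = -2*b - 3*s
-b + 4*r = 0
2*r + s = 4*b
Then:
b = -6/25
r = -3/50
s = -21/25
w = -81/25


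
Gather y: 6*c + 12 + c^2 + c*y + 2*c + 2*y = c^2 + 8*c + y*(c + 2) + 12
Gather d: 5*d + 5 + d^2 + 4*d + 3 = d^2 + 9*d + 8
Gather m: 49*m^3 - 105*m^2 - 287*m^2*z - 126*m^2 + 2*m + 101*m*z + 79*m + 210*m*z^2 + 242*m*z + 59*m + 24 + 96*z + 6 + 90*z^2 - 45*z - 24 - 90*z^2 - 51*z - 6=49*m^3 + m^2*(-287*z - 231) + m*(210*z^2 + 343*z + 140)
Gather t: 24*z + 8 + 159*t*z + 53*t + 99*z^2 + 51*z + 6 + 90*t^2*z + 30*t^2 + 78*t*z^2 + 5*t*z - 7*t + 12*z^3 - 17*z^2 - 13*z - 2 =t^2*(90*z + 30) + t*(78*z^2 + 164*z + 46) + 12*z^3 + 82*z^2 + 62*z + 12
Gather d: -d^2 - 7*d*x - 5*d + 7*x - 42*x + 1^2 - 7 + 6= -d^2 + d*(-7*x - 5) - 35*x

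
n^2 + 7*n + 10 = (n + 2)*(n + 5)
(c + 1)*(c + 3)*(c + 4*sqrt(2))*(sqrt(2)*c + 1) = sqrt(2)*c^4 + 4*sqrt(2)*c^3 + 9*c^3 + 7*sqrt(2)*c^2 + 36*c^2 + 16*sqrt(2)*c + 27*c + 12*sqrt(2)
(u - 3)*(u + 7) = u^2 + 4*u - 21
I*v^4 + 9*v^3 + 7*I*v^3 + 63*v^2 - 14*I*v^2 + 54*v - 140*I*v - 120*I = (v + 6)*(v - 5*I)*(v - 4*I)*(I*v + I)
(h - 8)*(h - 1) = h^2 - 9*h + 8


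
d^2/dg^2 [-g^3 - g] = -6*g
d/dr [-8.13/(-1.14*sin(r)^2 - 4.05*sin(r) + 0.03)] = -(18.5364*sin(r) + 32.9265)*cos(r)/(1.14*sin(r)^2 + 4.05*sin(r) - 0.03)^2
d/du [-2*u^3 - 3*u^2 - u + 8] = -6*u^2 - 6*u - 1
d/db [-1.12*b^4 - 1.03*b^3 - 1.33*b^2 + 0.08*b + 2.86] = -4.48*b^3 - 3.09*b^2 - 2.66*b + 0.08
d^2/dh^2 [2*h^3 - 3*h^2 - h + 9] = 12*h - 6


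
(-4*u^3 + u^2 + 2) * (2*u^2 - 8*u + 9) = -8*u^5 + 34*u^4 - 44*u^3 + 13*u^2 - 16*u + 18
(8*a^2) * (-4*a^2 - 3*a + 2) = -32*a^4 - 24*a^3 + 16*a^2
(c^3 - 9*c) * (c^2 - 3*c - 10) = c^5 - 3*c^4 - 19*c^3 + 27*c^2 + 90*c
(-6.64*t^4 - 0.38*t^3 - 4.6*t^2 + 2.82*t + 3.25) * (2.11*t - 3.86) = -14.0104*t^5 + 24.8286*t^4 - 8.2392*t^3 + 23.7062*t^2 - 4.0277*t - 12.545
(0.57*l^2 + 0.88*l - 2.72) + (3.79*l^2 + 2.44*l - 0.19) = 4.36*l^2 + 3.32*l - 2.91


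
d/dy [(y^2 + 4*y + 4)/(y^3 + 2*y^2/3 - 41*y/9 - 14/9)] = 9*(-9*y^4 - 72*y^3 - 173*y^2 - 76*y + 108)/(81*y^6 + 108*y^5 - 702*y^4 - 744*y^3 + 1513*y^2 + 1148*y + 196)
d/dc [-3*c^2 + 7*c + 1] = 7 - 6*c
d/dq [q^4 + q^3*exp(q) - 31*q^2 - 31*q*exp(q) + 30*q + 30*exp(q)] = q^3*exp(q) + 4*q^3 + 3*q^2*exp(q) - 31*q*exp(q) - 62*q - exp(q) + 30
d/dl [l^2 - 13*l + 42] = 2*l - 13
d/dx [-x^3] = -3*x^2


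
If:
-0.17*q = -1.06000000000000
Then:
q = 6.24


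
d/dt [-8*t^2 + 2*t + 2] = 2 - 16*t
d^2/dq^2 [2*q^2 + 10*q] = 4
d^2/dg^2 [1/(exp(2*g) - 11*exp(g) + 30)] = ((11 - 4*exp(g))*(exp(2*g) - 11*exp(g) + 30) + 2*(2*exp(g) - 11)^2*exp(g))*exp(g)/(exp(2*g) - 11*exp(g) + 30)^3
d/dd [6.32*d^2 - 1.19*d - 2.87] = 12.64*d - 1.19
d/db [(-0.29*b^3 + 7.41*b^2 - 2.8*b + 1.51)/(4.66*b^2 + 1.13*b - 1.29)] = (-1.3514*b^4 - 0.6554*b^3 + 22.5436*b^2 - 33.191*b + 1.9057)/(21.7156*b^4 + 10.5316*b^3 - 10.7459*b^2 - 2.9154*b + 1.6641)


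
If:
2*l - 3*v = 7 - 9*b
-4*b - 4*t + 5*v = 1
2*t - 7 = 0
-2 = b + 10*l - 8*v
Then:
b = 145/96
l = 193/64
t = 7/2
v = 101/24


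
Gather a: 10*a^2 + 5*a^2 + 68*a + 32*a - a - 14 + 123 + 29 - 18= 15*a^2 + 99*a + 120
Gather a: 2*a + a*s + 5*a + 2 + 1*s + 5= a*(s + 7) + s + 7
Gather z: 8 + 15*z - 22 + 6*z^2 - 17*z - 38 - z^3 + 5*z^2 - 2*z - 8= -z^3 + 11*z^2 - 4*z - 60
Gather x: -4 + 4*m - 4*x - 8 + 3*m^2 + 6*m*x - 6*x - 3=3*m^2 + 4*m + x*(6*m - 10) - 15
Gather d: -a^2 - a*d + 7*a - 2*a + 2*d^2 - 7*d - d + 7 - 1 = -a^2 + 5*a + 2*d^2 + d*(-a - 8) + 6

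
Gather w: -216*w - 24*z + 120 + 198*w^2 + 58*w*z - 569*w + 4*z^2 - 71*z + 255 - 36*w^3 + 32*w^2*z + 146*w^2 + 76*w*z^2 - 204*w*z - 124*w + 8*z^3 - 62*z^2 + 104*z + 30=-36*w^3 + w^2*(32*z + 344) + w*(76*z^2 - 146*z - 909) + 8*z^3 - 58*z^2 + 9*z + 405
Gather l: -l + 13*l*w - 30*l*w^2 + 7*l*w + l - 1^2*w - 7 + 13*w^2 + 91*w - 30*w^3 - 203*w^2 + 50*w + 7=l*(-30*w^2 + 20*w) - 30*w^3 - 190*w^2 + 140*w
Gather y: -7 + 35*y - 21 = 35*y - 28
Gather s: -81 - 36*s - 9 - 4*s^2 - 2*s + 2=-4*s^2 - 38*s - 88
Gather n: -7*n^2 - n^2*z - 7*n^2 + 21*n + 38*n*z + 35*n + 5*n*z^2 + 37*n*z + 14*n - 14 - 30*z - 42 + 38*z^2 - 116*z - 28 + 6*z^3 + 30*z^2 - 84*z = n^2*(-z - 14) + n*(5*z^2 + 75*z + 70) + 6*z^3 + 68*z^2 - 230*z - 84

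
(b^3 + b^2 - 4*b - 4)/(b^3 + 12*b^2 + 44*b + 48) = (b^2 - b - 2)/(b^2 + 10*b + 24)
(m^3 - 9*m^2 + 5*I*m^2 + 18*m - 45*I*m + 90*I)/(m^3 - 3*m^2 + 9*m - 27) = (m^2 + m*(-6 + 5*I) - 30*I)/(m^2 + 9)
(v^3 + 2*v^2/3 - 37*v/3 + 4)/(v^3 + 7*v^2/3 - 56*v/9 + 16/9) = 3*(v - 3)/(3*v - 4)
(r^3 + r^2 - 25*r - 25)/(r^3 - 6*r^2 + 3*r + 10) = (r + 5)/(r - 2)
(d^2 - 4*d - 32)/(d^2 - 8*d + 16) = (d^2 - 4*d - 32)/(d^2 - 8*d + 16)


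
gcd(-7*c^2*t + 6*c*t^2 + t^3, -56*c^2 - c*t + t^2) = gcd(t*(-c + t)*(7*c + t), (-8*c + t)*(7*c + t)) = 7*c + t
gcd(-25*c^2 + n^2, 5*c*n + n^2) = 5*c + n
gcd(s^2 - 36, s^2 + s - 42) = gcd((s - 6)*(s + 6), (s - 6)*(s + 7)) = s - 6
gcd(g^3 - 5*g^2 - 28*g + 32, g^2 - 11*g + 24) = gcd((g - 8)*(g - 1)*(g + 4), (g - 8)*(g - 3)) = g - 8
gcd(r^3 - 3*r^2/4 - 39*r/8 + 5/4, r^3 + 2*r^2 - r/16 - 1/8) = r^2 + 7*r/4 - 1/2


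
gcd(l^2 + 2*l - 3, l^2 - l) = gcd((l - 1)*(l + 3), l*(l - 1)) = l - 1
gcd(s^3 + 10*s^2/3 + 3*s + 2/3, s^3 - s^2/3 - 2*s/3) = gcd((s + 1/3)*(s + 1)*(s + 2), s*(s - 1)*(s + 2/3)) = 1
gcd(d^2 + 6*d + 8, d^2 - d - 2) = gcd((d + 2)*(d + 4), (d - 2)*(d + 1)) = 1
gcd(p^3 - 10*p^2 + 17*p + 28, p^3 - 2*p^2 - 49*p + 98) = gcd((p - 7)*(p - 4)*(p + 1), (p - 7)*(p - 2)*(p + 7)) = p - 7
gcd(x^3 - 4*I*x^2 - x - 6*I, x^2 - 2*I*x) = x - 2*I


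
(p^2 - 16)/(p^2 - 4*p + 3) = (p^2 - 16)/(p^2 - 4*p + 3)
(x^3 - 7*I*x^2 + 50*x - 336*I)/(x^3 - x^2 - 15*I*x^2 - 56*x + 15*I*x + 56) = (x^2 + I*x + 42)/(x^2 - x*(1 + 7*I) + 7*I)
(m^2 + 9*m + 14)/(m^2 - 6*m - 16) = (m + 7)/(m - 8)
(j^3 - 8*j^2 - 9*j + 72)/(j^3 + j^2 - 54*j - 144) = (j - 3)/(j + 6)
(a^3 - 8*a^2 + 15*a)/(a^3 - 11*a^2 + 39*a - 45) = a/(a - 3)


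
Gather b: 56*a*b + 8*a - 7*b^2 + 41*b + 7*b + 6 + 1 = 8*a - 7*b^2 + b*(56*a + 48) + 7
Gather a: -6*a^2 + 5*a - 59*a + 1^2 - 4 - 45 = -6*a^2 - 54*a - 48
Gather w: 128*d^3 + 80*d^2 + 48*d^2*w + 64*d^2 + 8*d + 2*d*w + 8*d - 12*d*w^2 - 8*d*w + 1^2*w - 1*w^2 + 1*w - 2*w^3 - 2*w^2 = 128*d^3 + 144*d^2 + 16*d - 2*w^3 + w^2*(-12*d - 3) + w*(48*d^2 - 6*d + 2)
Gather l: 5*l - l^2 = -l^2 + 5*l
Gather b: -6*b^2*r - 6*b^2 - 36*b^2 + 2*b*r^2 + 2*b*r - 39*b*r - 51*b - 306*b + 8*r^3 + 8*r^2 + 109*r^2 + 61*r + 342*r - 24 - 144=b^2*(-6*r - 42) + b*(2*r^2 - 37*r - 357) + 8*r^3 + 117*r^2 + 403*r - 168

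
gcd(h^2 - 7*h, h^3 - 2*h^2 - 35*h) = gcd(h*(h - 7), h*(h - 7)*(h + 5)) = h^2 - 7*h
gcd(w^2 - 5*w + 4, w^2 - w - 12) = w - 4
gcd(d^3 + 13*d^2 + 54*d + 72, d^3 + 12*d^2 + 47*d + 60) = d^2 + 7*d + 12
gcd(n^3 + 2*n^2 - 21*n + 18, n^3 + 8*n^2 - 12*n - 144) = n + 6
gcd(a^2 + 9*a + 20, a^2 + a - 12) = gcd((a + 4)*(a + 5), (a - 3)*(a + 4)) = a + 4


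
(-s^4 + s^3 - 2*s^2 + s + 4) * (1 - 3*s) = 3*s^5 - 4*s^4 + 7*s^3 - 5*s^2 - 11*s + 4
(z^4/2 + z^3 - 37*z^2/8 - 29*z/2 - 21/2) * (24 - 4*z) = -2*z^5 + 8*z^4 + 85*z^3/2 - 53*z^2 - 306*z - 252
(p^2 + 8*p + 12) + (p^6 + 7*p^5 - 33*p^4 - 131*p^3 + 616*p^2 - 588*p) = p^6 + 7*p^5 - 33*p^4 - 131*p^3 + 617*p^2 - 580*p + 12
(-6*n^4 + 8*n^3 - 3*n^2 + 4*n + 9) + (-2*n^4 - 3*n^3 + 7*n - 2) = -8*n^4 + 5*n^3 - 3*n^2 + 11*n + 7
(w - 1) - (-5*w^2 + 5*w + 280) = 5*w^2 - 4*w - 281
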